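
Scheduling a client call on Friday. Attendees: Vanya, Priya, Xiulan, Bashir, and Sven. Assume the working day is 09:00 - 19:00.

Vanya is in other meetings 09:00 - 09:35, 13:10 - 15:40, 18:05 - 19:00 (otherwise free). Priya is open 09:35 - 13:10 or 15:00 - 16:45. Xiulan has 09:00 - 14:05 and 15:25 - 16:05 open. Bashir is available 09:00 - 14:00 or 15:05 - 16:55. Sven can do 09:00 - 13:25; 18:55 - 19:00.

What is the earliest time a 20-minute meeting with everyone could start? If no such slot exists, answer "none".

09:35

Vanya free: 09:35-13:10, 15:40-18:05 (invert busy blocks within the working day).
Priya free: 09:35-13:10, 15:00-16:45.
Xiulan free: 09:00-14:05, 15:25-16:05.
Bashir free: 09:00-14:00, 15:05-16:55.
Sven free: 09:00-13:25, 18:55-19:00.
Vanya ∩ Priya: 09:35-13:10, 15:40-16:45.
Vanya ∩ Priya ∩ Xiulan: 09:35-13:10, 15:40-16:05.
Vanya ∩ Priya ∩ Xiulan ∩ Bashir: 09:35-13:10, 15:40-16:05.
Vanya ∩ Priya ∩ Xiulan ∩ Bashir ∩ Sven: 09:35-13:10.
The first common window of at least 20 minutes is 09:35-13:10, so the earliest start is 09:35.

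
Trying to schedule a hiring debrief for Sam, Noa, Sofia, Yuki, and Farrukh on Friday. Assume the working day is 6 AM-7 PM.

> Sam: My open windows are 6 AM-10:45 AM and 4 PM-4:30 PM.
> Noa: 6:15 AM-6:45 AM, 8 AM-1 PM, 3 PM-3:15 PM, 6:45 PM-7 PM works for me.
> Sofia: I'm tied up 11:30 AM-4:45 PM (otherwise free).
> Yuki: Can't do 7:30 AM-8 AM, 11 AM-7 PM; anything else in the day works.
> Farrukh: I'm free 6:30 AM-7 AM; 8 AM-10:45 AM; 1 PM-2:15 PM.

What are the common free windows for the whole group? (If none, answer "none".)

06:30-06:45, 08:00-10:45

Sam free: 06:00-10:45, 16:00-16:30.
Noa free: 06:15-06:45, 08:00-13:00, 15:00-15:15, 18:45-19:00.
Sofia free: 06:00-11:30, 16:45-19:00 (invert busy blocks within the working day).
Yuki free: 06:00-07:30, 08:00-11:00 (invert busy blocks within the working day).
Farrukh free: 06:30-07:00, 08:00-10:45, 13:00-14:15.
Sam ∩ Noa: 06:15-06:45, 08:00-10:45.
Sam ∩ Noa ∩ Sofia: 06:15-06:45, 08:00-10:45.
Sam ∩ Noa ∩ Sofia ∩ Yuki: 06:15-06:45, 08:00-10:45.
Sam ∩ Noa ∩ Sofia ∩ Yuki ∩ Farrukh: 06:30-06:45, 08:00-10:45.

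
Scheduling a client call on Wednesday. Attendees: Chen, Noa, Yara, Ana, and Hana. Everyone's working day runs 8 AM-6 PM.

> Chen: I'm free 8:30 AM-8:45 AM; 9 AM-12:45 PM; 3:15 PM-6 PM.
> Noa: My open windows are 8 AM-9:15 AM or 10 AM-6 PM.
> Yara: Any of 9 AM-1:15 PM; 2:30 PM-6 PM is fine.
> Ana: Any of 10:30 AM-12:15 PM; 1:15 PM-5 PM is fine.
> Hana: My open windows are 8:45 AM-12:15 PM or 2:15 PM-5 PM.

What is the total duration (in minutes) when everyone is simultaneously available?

210

Chen ∩ Noa: 08:30-08:45, 09:00-09:15, 10:00-12:45, 15:15-18:00.
Chen ∩ Noa ∩ Yara: 09:00-09:15, 10:00-12:45, 15:15-18:00.
Chen ∩ Noa ∩ Yara ∩ Ana: 10:30-12:15, 15:15-17:00.
Chen ∩ Noa ∩ Yara ∩ Ana ∩ Hana: 10:30-12:15, 15:15-17:00.
Summing the common windows: 105 + 105 = 210 minutes.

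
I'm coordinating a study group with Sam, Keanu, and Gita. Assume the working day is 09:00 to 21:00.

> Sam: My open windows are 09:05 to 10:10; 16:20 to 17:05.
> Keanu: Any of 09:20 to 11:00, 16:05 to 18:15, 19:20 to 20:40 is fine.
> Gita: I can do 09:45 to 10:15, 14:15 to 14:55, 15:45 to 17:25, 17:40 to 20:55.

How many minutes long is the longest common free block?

Sam ∩ Keanu: 09:20-10:10, 16:20-17:05.
Sam ∩ Keanu ∩ Gita: 09:45-10:10, 16:20-17:05.
So the common availability across everyone is 09:45-10:10, 16:20-17:05.
The longest is 16:20-17:05 at 45 minutes.

45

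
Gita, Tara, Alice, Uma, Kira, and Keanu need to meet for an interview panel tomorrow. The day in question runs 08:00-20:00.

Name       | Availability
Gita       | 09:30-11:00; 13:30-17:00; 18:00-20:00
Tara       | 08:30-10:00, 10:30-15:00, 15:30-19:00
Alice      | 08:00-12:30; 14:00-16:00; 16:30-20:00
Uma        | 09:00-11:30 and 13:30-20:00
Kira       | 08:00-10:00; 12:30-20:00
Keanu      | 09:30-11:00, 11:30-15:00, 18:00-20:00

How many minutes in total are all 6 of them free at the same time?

Gita ∩ Tara: 09:30-10:00, 10:30-11:00, 13:30-15:00, 15:30-17:00, 18:00-19:00.
Gita ∩ Tara ∩ Alice: 09:30-10:00, 10:30-11:00, 14:00-15:00, 15:30-16:00, 16:30-17:00, 18:00-19:00.
Gita ∩ Tara ∩ Alice ∩ Uma: 09:30-10:00, 10:30-11:00, 14:00-15:00, 15:30-16:00, 16:30-17:00, 18:00-19:00.
Gita ∩ Tara ∩ Alice ∩ Uma ∩ Kira: 09:30-10:00, 14:00-15:00, 15:30-16:00, 16:30-17:00, 18:00-19:00.
Gita ∩ Tara ∩ Alice ∩ Uma ∩ Kira ∩ Keanu: 09:30-10:00, 14:00-15:00, 18:00-19:00.
Summing the common windows: 30 + 60 + 60 = 150 minutes.

150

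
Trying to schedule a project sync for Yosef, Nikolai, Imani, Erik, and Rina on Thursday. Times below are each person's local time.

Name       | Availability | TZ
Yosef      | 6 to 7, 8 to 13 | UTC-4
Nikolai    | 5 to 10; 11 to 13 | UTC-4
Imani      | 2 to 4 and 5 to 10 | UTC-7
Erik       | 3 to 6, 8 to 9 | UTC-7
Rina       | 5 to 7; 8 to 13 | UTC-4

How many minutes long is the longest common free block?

60

Yosef in UTC: 10:00-11:00, 12:00-17:00 (add 4h to convert from UTC-4).
Nikolai in UTC: 09:00-14:00, 15:00-17:00 (add 4h to convert from UTC-4).
Imani in UTC: 09:00-11:00, 12:00-17:00 (add 7h to convert from UTC-7).
Erik in UTC: 10:00-13:00, 15:00-16:00 (add 7h to convert from UTC-7).
Rina in UTC: 09:00-11:00, 12:00-17:00 (add 4h to convert from UTC-4).
Yosef ∩ Nikolai: 10:00-11:00, 12:00-14:00, 15:00-17:00.
Yosef ∩ Nikolai ∩ Imani: 10:00-11:00, 12:00-14:00, 15:00-17:00.
Yosef ∩ Nikolai ∩ Imani ∩ Erik: 10:00-11:00, 12:00-13:00, 15:00-16:00.
Yosef ∩ Nikolai ∩ Imani ∩ Erik ∩ Rina: 10:00-11:00, 12:00-13:00, 15:00-16:00.
The longest is 10:00-11:00 at 60 minutes.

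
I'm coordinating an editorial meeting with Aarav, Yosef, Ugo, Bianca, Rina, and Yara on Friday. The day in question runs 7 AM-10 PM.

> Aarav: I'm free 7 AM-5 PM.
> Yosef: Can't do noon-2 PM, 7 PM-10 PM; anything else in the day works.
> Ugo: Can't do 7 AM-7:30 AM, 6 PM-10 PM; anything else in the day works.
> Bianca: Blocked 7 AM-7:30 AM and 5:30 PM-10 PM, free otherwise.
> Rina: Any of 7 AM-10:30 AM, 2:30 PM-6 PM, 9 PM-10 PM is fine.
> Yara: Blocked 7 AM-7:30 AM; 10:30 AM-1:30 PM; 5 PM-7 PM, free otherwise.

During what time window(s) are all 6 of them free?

Aarav free: 07:00-17:00.
Yosef free: 07:00-12:00, 14:00-19:00 (invert busy blocks within the working day).
Ugo free: 07:30-18:00 (invert busy blocks within the working day).
Bianca free: 07:30-17:30 (invert busy blocks within the working day).
Rina free: 07:00-10:30, 14:30-18:00, 21:00-22:00.
Yara free: 07:30-10:30, 13:30-17:00, 19:00-22:00 (invert busy blocks within the working day).
Aarav ∩ Yosef: 07:00-12:00, 14:00-17:00.
Aarav ∩ Yosef ∩ Ugo: 07:30-12:00, 14:00-17:00.
Aarav ∩ Yosef ∩ Ugo ∩ Bianca: 07:30-12:00, 14:00-17:00.
Aarav ∩ Yosef ∩ Ugo ∩ Bianca ∩ Rina: 07:30-10:30, 14:30-17:00.
Aarav ∩ Yosef ∩ Ugo ∩ Bianca ∩ Rina ∩ Yara: 07:30-10:30, 14:30-17:00.
Those are the intersection windows.

07:30-10:30, 14:30-17:00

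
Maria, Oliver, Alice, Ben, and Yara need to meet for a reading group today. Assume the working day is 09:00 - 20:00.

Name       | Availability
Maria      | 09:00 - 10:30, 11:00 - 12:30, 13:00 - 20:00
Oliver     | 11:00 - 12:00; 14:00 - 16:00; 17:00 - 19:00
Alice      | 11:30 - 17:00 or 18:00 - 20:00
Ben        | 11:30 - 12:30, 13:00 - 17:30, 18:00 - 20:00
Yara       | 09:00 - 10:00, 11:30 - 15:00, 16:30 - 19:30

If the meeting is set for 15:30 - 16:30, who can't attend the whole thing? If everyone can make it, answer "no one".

Oliver, Yara

Maria: free for 15:30-16:30. Oliver: not fully free for 15:30-16:30. Alice: free for 15:30-16:30. Ben: free for 15:30-16:30. Yara: not fully free for 15:30-16:30.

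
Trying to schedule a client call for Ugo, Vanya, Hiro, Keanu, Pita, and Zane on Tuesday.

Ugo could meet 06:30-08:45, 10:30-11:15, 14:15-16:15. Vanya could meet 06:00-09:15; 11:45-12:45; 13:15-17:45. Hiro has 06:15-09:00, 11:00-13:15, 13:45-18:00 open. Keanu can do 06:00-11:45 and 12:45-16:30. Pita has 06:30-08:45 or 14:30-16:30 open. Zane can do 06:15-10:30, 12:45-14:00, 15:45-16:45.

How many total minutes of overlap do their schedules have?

165

Ugo ∩ Vanya: 06:30-08:45, 14:15-16:15.
Ugo ∩ Vanya ∩ Hiro: 06:30-08:45, 14:15-16:15.
Ugo ∩ Vanya ∩ Hiro ∩ Keanu: 06:30-08:45, 14:15-16:15.
Ugo ∩ Vanya ∩ Hiro ∩ Keanu ∩ Pita: 06:30-08:45, 14:30-16:15.
Ugo ∩ Vanya ∩ Hiro ∩ Keanu ∩ Pita ∩ Zane: 06:30-08:45, 15:45-16:15.
Those are the intersection windows.
Summing the common windows: 135 + 30 = 165 minutes.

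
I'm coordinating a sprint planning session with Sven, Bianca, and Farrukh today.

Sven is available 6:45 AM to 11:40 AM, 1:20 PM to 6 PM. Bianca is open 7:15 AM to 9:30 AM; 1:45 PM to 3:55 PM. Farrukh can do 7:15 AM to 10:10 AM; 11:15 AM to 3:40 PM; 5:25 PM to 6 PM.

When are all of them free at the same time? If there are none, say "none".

07:15-09:30, 13:45-15:40

Sven ∩ Bianca: 07:15-09:30, 13:45-15:55.
Sven ∩ Bianca ∩ Farrukh: 07:15-09:30, 13:45-15:40.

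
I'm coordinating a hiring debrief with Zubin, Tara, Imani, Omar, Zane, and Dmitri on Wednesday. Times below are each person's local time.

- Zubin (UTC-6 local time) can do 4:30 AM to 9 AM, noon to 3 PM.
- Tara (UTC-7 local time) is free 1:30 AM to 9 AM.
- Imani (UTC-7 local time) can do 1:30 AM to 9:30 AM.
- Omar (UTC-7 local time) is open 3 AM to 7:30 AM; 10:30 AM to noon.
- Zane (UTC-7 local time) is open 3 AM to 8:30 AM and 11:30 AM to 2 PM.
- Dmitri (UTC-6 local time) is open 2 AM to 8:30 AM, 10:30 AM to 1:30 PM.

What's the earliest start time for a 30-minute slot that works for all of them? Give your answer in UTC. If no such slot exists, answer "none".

Zubin in UTC: 10:30-15:00, 18:00-21:00 (add 6h to convert from UTC-6).
Tara in UTC: 08:30-16:00 (add 7h to convert from UTC-7).
Imani in UTC: 08:30-16:30 (add 7h to convert from UTC-7).
Omar in UTC: 10:00-14:30, 17:30-19:00 (add 7h to convert from UTC-7).
Zane in UTC: 10:00-15:30, 18:30-21:00 (add 7h to convert from UTC-7).
Dmitri in UTC: 08:00-14:30, 16:30-19:30 (add 6h to convert from UTC-6).
Zubin ∩ Tara: 10:30-15:00.
Zubin ∩ Tara ∩ Imani: 10:30-15:00.
Zubin ∩ Tara ∩ Imani ∩ Omar: 10:30-14:30.
Zubin ∩ Tara ∩ Imani ∩ Omar ∩ Zane: 10:30-14:30.
Zubin ∩ Tara ∩ Imani ∩ Omar ∩ Zane ∩ Dmitri: 10:30-14:30.
So the common availability across everyone is 10:30-14:30.
The first common window of at least 30 minutes is 10:30-14:30, so the earliest start is 10:30.

10:30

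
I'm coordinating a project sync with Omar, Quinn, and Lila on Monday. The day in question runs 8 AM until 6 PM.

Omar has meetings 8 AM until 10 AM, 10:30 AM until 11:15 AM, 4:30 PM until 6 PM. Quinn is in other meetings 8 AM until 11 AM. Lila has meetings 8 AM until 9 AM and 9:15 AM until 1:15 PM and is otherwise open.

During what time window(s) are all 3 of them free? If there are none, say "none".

13:15-16:30

Omar free: 10:00-10:30, 11:15-16:30 (invert busy blocks within the working day).
Quinn free: 11:00-18:00 (invert busy blocks within the working day).
Lila free: 09:00-09:15, 13:15-18:00 (invert busy blocks within the working day).
Omar ∩ Quinn: 11:15-16:30.
Omar ∩ Quinn ∩ Lila: 13:15-16:30.
So the common availability across everyone is 13:15-16:30.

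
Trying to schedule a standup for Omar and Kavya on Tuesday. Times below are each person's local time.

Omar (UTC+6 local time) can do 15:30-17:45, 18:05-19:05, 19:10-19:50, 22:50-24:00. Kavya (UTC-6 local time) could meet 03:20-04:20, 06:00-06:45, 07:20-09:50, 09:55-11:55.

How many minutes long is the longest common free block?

Omar in UTC: 09:30-11:45, 12:05-13:05, 13:10-13:50, 16:50-18:00 (subtract 6h to convert from UTC+6).
Kavya in UTC: 09:20-10:20, 12:00-12:45, 13:20-15:50, 15:55-17:55 (add 6h to convert from UTC-6).
Omar ∩ Kavya: 09:30-10:20, 12:05-12:45, 13:20-13:50, 16:50-17:55.
The longest is 16:50-17:55 at 65 minutes.

65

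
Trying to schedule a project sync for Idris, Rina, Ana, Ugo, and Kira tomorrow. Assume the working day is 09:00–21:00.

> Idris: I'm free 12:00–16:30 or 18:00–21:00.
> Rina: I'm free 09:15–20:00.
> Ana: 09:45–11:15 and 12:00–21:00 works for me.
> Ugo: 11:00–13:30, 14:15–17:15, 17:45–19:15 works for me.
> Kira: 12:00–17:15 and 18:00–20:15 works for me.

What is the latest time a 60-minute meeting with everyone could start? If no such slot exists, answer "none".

18:15

Idris ∩ Rina: 12:00-16:30, 18:00-20:00.
Idris ∩ Rina ∩ Ana: 12:00-16:30, 18:00-20:00.
Idris ∩ Rina ∩ Ana ∩ Ugo: 12:00-13:30, 14:15-16:30, 18:00-19:15.
Idris ∩ Rina ∩ Ana ∩ Ugo ∩ Kira: 12:00-13:30, 14:15-16:30, 18:00-19:15.
The last common window of at least 60 minutes is 18:00-19:15; a 60-minute meeting can start as late as 18:15 and still end by 19:15.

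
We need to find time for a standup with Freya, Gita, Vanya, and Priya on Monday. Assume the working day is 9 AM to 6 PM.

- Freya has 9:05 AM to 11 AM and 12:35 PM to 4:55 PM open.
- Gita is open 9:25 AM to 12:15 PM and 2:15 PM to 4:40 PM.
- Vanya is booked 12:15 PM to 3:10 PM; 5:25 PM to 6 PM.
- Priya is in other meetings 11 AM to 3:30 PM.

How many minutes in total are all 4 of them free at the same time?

Freya free: 09:05-11:00, 12:35-16:55.
Gita free: 09:25-12:15, 14:15-16:40.
Vanya free: 09:00-12:15, 15:10-17:25 (invert busy blocks within the working day).
Priya free: 09:00-11:00, 15:30-18:00 (invert busy blocks within the working day).
Freya ∩ Gita: 09:25-11:00, 14:15-16:40.
Freya ∩ Gita ∩ Vanya: 09:25-11:00, 15:10-16:40.
Freya ∩ Gita ∩ Vanya ∩ Priya: 09:25-11:00, 15:30-16:40.
So the common availability across everyone is 09:25-11:00, 15:30-16:40.
Summing the common windows: 95 + 70 = 165 minutes.

165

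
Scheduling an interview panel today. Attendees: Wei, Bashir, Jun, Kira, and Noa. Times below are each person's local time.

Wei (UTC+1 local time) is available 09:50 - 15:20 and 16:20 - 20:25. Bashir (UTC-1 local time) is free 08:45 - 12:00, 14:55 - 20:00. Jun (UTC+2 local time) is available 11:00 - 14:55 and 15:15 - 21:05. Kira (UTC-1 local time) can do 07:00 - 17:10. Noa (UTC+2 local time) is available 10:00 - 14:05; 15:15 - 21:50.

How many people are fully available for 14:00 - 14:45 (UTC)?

3

Wei in UTC: 08:50-14:20, 15:20-19:25 (subtract 1h to convert from UTC+1).
Bashir in UTC: 09:45-13:00, 15:55-21:00 (add 1h to convert from UTC-1).
Jun in UTC: 09:00-12:55, 13:15-19:05 (subtract 2h to convert from UTC+2).
Kira in UTC: 08:00-18:10 (add 1h to convert from UTC-1).
Noa in UTC: 08:00-12:05, 13:15-19:50 (subtract 2h to convert from UTC+2).
Jun, Kira, and Noa can make the full 14:00-14:45 slot — that's 3.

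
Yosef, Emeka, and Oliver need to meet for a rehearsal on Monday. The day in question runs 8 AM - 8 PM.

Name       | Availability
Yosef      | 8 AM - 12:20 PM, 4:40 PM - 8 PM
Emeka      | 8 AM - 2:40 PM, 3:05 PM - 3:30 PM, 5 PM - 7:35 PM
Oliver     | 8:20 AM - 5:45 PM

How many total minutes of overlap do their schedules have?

285

Yosef ∩ Emeka: 08:00-12:20, 17:00-19:35.
Yosef ∩ Emeka ∩ Oliver: 08:20-12:20, 17:00-17:45.
Summing the common windows: 240 + 45 = 285 minutes.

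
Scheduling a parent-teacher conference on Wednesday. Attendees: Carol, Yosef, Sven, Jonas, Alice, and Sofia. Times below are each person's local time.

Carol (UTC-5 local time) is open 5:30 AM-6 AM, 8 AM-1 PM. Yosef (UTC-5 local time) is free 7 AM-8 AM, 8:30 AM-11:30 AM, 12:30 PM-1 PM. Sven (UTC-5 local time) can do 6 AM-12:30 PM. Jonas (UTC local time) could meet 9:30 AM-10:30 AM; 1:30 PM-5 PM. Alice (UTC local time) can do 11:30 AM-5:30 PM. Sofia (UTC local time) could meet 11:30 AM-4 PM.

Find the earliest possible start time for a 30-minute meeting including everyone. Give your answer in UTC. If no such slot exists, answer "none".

13:30

Carol in UTC: 10:30-11:00, 13:00-18:00 (add 5h to convert from UTC-5).
Yosef in UTC: 12:00-13:00, 13:30-16:30, 17:30-18:00 (add 5h to convert from UTC-5).
Sven in UTC: 11:00-17:30 (add 5h to convert from UTC-5).
Jonas in UTC: 09:30-10:30, 13:30-17:00.
Alice in UTC: 11:30-17:30.
Sofia in UTC: 11:30-16:00.
Carol ∩ Yosef: 13:30-16:30, 17:30-18:00.
Carol ∩ Yosef ∩ Sven: 13:30-16:30.
Carol ∩ Yosef ∩ Sven ∩ Jonas: 13:30-16:30.
Carol ∩ Yosef ∩ Sven ∩ Jonas ∩ Alice: 13:30-16:30.
Carol ∩ Yosef ∩ Sven ∩ Jonas ∩ Alice ∩ Sofia: 13:30-16:00.
The first common window of at least 30 minutes is 13:30-16:00, so the earliest start is 13:30.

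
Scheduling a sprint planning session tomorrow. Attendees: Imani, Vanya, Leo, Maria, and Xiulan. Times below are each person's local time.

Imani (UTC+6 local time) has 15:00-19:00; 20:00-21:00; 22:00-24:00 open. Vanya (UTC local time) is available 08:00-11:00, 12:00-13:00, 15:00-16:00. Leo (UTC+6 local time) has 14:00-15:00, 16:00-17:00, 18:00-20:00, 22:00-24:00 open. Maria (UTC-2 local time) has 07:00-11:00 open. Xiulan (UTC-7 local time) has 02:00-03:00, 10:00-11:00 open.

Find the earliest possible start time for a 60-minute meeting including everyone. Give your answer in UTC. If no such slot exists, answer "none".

Imani in UTC: 09:00-13:00, 14:00-15:00, 16:00-18:00 (subtract 6h to convert from UTC+6).
Vanya in UTC: 08:00-11:00, 12:00-13:00, 15:00-16:00.
Leo in UTC: 08:00-09:00, 10:00-11:00, 12:00-14:00, 16:00-18:00 (subtract 6h to convert from UTC+6).
Maria in UTC: 09:00-13:00 (add 2h to convert from UTC-2).
Xiulan in UTC: 09:00-10:00, 17:00-18:00 (add 7h to convert from UTC-7).
Imani ∩ Vanya: 09:00-11:00, 12:00-13:00.
Imani ∩ Vanya ∩ Leo: 10:00-11:00, 12:00-13:00.
Imani ∩ Vanya ∩ Leo ∩ Maria: 10:00-11:00, 12:00-13:00.
Imani ∩ Vanya ∩ Leo ∩ Maria ∩ Xiulan: ∅.
There is no time when everyone is free.
No common window is at least 60 minutes long.

none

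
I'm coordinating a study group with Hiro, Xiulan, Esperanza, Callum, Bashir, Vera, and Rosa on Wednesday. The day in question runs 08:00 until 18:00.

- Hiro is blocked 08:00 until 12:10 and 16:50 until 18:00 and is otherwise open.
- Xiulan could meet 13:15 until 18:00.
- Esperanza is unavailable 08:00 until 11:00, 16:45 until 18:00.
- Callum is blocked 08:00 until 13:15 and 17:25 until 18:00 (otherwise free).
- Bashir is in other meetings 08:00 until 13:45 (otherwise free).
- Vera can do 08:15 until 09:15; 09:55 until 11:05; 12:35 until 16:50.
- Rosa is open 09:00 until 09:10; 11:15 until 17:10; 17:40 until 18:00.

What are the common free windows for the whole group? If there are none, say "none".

Hiro free: 12:10-16:50 (invert busy blocks within the working day).
Xiulan free: 13:15-18:00.
Esperanza free: 11:00-16:45 (invert busy blocks within the working day).
Callum free: 13:15-17:25 (invert busy blocks within the working day).
Bashir free: 13:45-18:00 (invert busy blocks within the working day).
Vera free: 08:15-09:15, 09:55-11:05, 12:35-16:50.
Rosa free: 09:00-09:10, 11:15-17:10, 17:40-18:00.
Hiro ∩ Xiulan: 13:15-16:50.
Hiro ∩ Xiulan ∩ Esperanza: 13:15-16:45.
Hiro ∩ Xiulan ∩ Esperanza ∩ Callum: 13:15-16:45.
Hiro ∩ Xiulan ∩ Esperanza ∩ Callum ∩ Bashir: 13:45-16:45.
Hiro ∩ Xiulan ∩ Esperanza ∩ Callum ∩ Bashir ∩ Vera: 13:45-16:45.
Hiro ∩ Xiulan ∩ Esperanza ∩ Callum ∩ Bashir ∩ Vera ∩ Rosa: 13:45-16:45.

13:45-16:45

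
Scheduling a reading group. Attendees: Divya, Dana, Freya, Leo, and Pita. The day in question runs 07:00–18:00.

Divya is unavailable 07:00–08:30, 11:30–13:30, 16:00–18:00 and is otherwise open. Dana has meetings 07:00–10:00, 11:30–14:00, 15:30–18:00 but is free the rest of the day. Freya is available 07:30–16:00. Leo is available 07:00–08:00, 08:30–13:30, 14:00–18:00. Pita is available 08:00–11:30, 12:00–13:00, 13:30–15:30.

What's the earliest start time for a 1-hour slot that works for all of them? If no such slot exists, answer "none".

10:00

Divya free: 08:30-11:30, 13:30-16:00 (invert busy blocks within the working day).
Dana free: 10:00-11:30, 14:00-15:30 (invert busy blocks within the working day).
Freya free: 07:30-16:00.
Leo free: 07:00-08:00, 08:30-13:30, 14:00-18:00.
Pita free: 08:00-11:30, 12:00-13:00, 13:30-15:30.
Divya ∩ Dana: 10:00-11:30, 14:00-15:30.
Divya ∩ Dana ∩ Freya: 10:00-11:30, 14:00-15:30.
Divya ∩ Dana ∩ Freya ∩ Leo: 10:00-11:30, 14:00-15:30.
Divya ∩ Dana ∩ Freya ∩ Leo ∩ Pita: 10:00-11:30, 14:00-15:30.
The first common window of at least 60 minutes is 10:00-11:30, so the earliest start is 10:00.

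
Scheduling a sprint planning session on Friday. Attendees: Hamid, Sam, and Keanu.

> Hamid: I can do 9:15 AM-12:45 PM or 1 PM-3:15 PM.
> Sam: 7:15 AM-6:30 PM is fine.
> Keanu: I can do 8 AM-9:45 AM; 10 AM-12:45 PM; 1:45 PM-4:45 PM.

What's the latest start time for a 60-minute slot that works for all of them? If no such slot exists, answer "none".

14:15

Hamid ∩ Sam: 09:15-12:45, 13:00-15:15.
Hamid ∩ Sam ∩ Keanu: 09:15-09:45, 10:00-12:45, 13:45-15:15.
Those are the intersection windows.
The last common window of at least 60 minutes is 13:45-15:15; a 60-minute meeting can start as late as 14:15 and still end by 15:15.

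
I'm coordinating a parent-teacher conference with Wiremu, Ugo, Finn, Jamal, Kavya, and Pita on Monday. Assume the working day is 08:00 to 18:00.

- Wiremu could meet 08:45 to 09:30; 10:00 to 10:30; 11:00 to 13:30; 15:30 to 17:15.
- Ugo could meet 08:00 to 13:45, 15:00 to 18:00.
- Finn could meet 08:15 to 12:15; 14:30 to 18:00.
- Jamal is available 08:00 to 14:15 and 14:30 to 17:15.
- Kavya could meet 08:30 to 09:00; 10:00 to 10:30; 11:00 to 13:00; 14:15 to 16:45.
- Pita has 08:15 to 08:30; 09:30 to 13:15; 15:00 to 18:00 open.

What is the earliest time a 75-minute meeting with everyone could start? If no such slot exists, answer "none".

11:00

Wiremu ∩ Ugo: 08:45-09:30, 10:00-10:30, 11:00-13:30, 15:30-17:15.
Wiremu ∩ Ugo ∩ Finn: 08:45-09:30, 10:00-10:30, 11:00-12:15, 15:30-17:15.
Wiremu ∩ Ugo ∩ Finn ∩ Jamal: 08:45-09:30, 10:00-10:30, 11:00-12:15, 15:30-17:15.
Wiremu ∩ Ugo ∩ Finn ∩ Jamal ∩ Kavya: 08:45-09:00, 10:00-10:30, 11:00-12:15, 15:30-16:45.
Wiremu ∩ Ugo ∩ Finn ∩ Jamal ∩ Kavya ∩ Pita: 10:00-10:30, 11:00-12:15, 15:30-16:45.
The first common window of at least 75 minutes is 11:00-12:15, so the earliest start is 11:00.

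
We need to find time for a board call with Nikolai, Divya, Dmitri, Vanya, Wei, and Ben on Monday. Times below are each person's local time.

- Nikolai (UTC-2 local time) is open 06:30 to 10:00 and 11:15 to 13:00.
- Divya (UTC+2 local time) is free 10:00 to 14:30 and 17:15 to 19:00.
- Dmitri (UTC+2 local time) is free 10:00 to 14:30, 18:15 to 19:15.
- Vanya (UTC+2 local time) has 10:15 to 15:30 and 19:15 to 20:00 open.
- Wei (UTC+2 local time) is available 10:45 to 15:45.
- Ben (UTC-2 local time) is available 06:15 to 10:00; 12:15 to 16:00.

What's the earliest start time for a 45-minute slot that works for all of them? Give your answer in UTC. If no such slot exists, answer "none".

08:45

Nikolai in UTC: 08:30-12:00, 13:15-15:00 (add 2h to convert from UTC-2).
Divya in UTC: 08:00-12:30, 15:15-17:00 (subtract 2h to convert from UTC+2).
Dmitri in UTC: 08:00-12:30, 16:15-17:15 (subtract 2h to convert from UTC+2).
Vanya in UTC: 08:15-13:30, 17:15-18:00 (subtract 2h to convert from UTC+2).
Wei in UTC: 08:45-13:45 (subtract 2h to convert from UTC+2).
Ben in UTC: 08:15-12:00, 14:15-18:00 (add 2h to convert from UTC-2).
Nikolai ∩ Divya: 08:30-12:00.
Nikolai ∩ Divya ∩ Dmitri: 08:30-12:00.
Nikolai ∩ Divya ∩ Dmitri ∩ Vanya: 08:30-12:00.
Nikolai ∩ Divya ∩ Dmitri ∩ Vanya ∩ Wei: 08:45-12:00.
Nikolai ∩ Divya ∩ Dmitri ∩ Vanya ∩ Wei ∩ Ben: 08:45-12:00.
So the common availability across everyone is 08:45-12:00.
The first common window of at least 45 minutes is 08:45-12:00, so the earliest start is 08:45.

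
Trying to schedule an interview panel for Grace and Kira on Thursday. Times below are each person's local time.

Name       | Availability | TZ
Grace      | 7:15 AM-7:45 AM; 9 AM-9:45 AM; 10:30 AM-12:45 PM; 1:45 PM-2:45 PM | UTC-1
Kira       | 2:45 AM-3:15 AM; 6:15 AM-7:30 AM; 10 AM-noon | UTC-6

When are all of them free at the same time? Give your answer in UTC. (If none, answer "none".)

12:15-13:30

Grace in UTC: 08:15-08:45, 10:00-10:45, 11:30-13:45, 14:45-15:45 (add 1h to convert from UTC-1).
Kira in UTC: 08:45-09:15, 12:15-13:30, 16:00-18:00 (add 6h to convert from UTC-6).
Grace ∩ Kira: 12:15-13:30.
Those are the intersection windows.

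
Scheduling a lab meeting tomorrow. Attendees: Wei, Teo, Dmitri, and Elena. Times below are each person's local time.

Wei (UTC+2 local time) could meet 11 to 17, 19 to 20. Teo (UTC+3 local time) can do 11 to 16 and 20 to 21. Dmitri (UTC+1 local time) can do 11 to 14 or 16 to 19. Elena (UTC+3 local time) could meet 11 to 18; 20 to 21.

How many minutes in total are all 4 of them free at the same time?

240

Wei in UTC: 09:00-15:00, 17:00-18:00 (subtract 2h to convert from UTC+2).
Teo in UTC: 08:00-13:00, 17:00-18:00 (subtract 3h to convert from UTC+3).
Dmitri in UTC: 10:00-13:00, 15:00-18:00 (subtract 1h to convert from UTC+1).
Elena in UTC: 08:00-15:00, 17:00-18:00 (subtract 3h to convert from UTC+3).
Wei ∩ Teo: 09:00-13:00, 17:00-18:00.
Wei ∩ Teo ∩ Dmitri: 10:00-13:00, 17:00-18:00.
Wei ∩ Teo ∩ Dmitri ∩ Elena: 10:00-13:00, 17:00-18:00.
Those are the intersection windows.
Summing the common windows: 180 + 60 = 240 minutes.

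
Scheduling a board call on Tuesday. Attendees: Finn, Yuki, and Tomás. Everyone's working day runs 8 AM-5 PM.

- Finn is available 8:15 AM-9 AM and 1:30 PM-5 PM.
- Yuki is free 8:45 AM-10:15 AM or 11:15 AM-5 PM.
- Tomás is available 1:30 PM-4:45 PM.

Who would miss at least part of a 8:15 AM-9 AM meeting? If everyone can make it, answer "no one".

Finn: free for 08:15-09:00. Yuki: not fully free for 08:15-09:00. Tomás: not fully free for 08:15-09:00.

Tomás, Yuki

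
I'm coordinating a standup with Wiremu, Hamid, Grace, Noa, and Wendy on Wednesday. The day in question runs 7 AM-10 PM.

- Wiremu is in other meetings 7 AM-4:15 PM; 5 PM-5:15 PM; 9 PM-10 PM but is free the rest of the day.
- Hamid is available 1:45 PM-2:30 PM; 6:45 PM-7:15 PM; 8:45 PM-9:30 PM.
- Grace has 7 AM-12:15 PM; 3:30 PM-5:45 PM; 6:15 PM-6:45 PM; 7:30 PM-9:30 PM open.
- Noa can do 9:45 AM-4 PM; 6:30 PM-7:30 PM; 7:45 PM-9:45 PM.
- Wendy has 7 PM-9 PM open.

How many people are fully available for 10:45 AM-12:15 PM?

Wiremu free: 16:15-17:00, 17:15-21:00 (invert busy blocks within the working day).
Hamid free: 13:45-14:30, 18:45-19:15, 20:45-21:30.
Grace free: 07:00-12:15, 15:30-17:45, 18:15-18:45, 19:30-21:30.
Noa free: 09:45-16:00, 18:30-19:30, 19:45-21:45.
Wendy free: 19:00-21:00.
Grace and Noa can make the full 10:45-12:15 slot — that's 2.

2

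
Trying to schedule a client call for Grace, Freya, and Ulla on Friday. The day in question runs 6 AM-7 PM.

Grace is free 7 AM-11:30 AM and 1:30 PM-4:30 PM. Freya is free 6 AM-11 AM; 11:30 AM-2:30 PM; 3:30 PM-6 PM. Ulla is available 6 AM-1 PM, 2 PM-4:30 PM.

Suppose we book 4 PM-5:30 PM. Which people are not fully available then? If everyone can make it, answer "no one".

Grace: not fully free for 16:00-17:30. Freya: free for 16:00-17:30. Ulla: not fully free for 16:00-17:30.

Grace, Ulla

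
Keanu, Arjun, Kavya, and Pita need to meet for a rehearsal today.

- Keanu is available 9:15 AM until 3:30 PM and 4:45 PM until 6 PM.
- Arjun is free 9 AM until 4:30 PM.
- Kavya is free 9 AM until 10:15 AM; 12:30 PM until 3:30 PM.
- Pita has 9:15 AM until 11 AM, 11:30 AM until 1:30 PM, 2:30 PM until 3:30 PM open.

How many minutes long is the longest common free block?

60

Keanu ∩ Arjun: 09:15-15:30.
Keanu ∩ Arjun ∩ Kavya: 09:15-10:15, 12:30-15:30.
Keanu ∩ Arjun ∩ Kavya ∩ Pita: 09:15-10:15, 12:30-13:30, 14:30-15:30.
The longest is 09:15-10:15 at 60 minutes.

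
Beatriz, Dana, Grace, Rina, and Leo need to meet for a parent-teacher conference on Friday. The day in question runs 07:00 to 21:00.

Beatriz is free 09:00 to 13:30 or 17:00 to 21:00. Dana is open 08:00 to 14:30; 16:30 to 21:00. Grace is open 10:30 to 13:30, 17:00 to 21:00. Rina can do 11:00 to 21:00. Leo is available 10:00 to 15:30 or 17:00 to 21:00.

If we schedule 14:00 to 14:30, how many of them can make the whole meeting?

Dana, Rina, and Leo can make the full 14:00-14:30 slot — that's 3.

3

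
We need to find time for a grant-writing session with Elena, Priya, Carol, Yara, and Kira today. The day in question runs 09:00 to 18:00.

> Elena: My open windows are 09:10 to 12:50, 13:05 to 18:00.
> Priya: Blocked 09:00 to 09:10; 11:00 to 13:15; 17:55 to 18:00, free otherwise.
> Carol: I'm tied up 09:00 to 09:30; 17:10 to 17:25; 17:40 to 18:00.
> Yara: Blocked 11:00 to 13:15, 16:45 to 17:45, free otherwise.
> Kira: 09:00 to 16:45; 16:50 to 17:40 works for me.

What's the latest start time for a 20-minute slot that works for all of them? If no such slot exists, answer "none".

Elena free: 09:10-12:50, 13:05-18:00.
Priya free: 09:10-11:00, 13:15-17:55 (invert busy blocks within the working day).
Carol free: 09:30-17:10, 17:25-17:40 (invert busy blocks within the working day).
Yara free: 09:00-11:00, 13:15-16:45, 17:45-18:00 (invert busy blocks within the working day).
Kira free: 09:00-16:45, 16:50-17:40.
Elena ∩ Priya: 09:10-11:00, 13:15-17:55.
Elena ∩ Priya ∩ Carol: 09:30-11:00, 13:15-17:10, 17:25-17:40.
Elena ∩ Priya ∩ Carol ∩ Yara: 09:30-11:00, 13:15-16:45.
Elena ∩ Priya ∩ Carol ∩ Yara ∩ Kira: 09:30-11:00, 13:15-16:45.
The last common window of at least 20 minutes is 13:15-16:45; a 20-minute meeting can start as late as 16:25 and still end by 16:45.

16:25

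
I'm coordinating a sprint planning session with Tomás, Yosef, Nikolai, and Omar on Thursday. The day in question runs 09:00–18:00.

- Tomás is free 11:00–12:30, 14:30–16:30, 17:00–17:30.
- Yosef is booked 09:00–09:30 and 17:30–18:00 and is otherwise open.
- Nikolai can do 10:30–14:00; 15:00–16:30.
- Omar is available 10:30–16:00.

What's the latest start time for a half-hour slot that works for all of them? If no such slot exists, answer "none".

Tomás free: 11:00-12:30, 14:30-16:30, 17:00-17:30.
Yosef free: 09:30-17:30 (invert busy blocks within the working day).
Nikolai free: 10:30-14:00, 15:00-16:30.
Omar free: 10:30-16:00.
Tomás ∩ Yosef: 11:00-12:30, 14:30-16:30, 17:00-17:30.
Tomás ∩ Yosef ∩ Nikolai: 11:00-12:30, 15:00-16:30.
Tomás ∩ Yosef ∩ Nikolai ∩ Omar: 11:00-12:30, 15:00-16:00.
So the common availability across everyone is 11:00-12:30, 15:00-16:00.
The last common window of at least 30 minutes is 15:00-16:00; a 30-minute meeting can start as late as 15:30 and still end by 16:00.

15:30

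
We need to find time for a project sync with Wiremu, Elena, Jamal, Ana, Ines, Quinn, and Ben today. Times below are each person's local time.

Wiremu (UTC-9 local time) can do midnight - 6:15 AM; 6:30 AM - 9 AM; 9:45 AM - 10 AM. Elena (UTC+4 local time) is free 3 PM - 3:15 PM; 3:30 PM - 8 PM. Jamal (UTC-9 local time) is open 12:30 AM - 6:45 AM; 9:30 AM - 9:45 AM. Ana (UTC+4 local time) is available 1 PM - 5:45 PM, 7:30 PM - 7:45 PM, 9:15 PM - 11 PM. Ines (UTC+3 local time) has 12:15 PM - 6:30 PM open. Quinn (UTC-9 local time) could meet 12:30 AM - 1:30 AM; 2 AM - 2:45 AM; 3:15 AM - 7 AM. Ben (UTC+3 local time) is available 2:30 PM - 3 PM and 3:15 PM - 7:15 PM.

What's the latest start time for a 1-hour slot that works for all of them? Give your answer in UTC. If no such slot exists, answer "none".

Wiremu in UTC: 09:00-15:15, 15:30-18:00, 18:45-19:00 (add 9h to convert from UTC-9).
Elena in UTC: 11:00-11:15, 11:30-16:00 (subtract 4h to convert from UTC+4).
Jamal in UTC: 09:30-15:45, 18:30-18:45 (add 9h to convert from UTC-9).
Ana in UTC: 09:00-13:45, 15:30-15:45, 17:15-19:00 (subtract 4h to convert from UTC+4).
Ines in UTC: 09:15-15:30 (subtract 3h to convert from UTC+3).
Quinn in UTC: 09:30-10:30, 11:00-11:45, 12:15-16:00 (add 9h to convert from UTC-9).
Ben in UTC: 11:30-12:00, 12:15-16:15 (subtract 3h to convert from UTC+3).
Wiremu ∩ Elena: 11:00-11:15, 11:30-15:15, 15:30-16:00.
Wiremu ∩ Elena ∩ Jamal: 11:00-11:15, 11:30-15:15, 15:30-15:45.
Wiremu ∩ Elena ∩ Jamal ∩ Ana: 11:00-11:15, 11:30-13:45, 15:30-15:45.
Wiremu ∩ Elena ∩ Jamal ∩ Ana ∩ Ines: 11:00-11:15, 11:30-13:45.
Wiremu ∩ Elena ∩ Jamal ∩ Ana ∩ Ines ∩ Quinn: 11:00-11:15, 11:30-11:45, 12:15-13:45.
Wiremu ∩ Elena ∩ Jamal ∩ Ana ∩ Ines ∩ Quinn ∩ Ben: 11:30-11:45, 12:15-13:45.
So the common availability across everyone is 11:30-11:45, 12:15-13:45.
The last common window of at least 60 minutes is 12:15-13:45; a 60-minute meeting can start as late as 12:45 and still end by 13:45.

12:45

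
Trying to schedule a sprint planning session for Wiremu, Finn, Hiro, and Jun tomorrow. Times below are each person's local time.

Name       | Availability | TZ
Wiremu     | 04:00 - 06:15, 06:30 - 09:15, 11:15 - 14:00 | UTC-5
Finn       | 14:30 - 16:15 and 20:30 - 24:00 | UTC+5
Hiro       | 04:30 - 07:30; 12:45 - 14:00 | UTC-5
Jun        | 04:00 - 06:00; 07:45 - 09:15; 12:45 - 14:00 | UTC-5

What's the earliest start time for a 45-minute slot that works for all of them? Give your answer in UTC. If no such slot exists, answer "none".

Wiremu in UTC: 09:00-11:15, 11:30-14:15, 16:15-19:00 (add 5h to convert from UTC-5).
Finn in UTC: 09:30-11:15, 15:30-19:00 (subtract 5h to convert from UTC+5).
Hiro in UTC: 09:30-12:30, 17:45-19:00 (add 5h to convert from UTC-5).
Jun in UTC: 09:00-11:00, 12:45-14:15, 17:45-19:00 (add 5h to convert from UTC-5).
Wiremu ∩ Finn: 09:30-11:15, 16:15-19:00.
Wiremu ∩ Finn ∩ Hiro: 09:30-11:15, 17:45-19:00.
Wiremu ∩ Finn ∩ Hiro ∩ Jun: 09:30-11:00, 17:45-19:00.
So the common availability across everyone is 09:30-11:00, 17:45-19:00.
The first common window of at least 45 minutes is 09:30-11:00, so the earliest start is 09:30.

09:30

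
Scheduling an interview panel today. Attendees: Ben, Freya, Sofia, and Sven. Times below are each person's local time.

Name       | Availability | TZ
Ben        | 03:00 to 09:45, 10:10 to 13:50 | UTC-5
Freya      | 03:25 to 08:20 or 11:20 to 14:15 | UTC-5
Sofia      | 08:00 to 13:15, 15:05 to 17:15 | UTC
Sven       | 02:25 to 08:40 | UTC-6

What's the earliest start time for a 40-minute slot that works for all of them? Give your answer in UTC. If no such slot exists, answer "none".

08:25

Ben in UTC: 08:00-14:45, 15:10-18:50 (add 5h to convert from UTC-5).
Freya in UTC: 08:25-13:20, 16:20-19:15 (add 5h to convert from UTC-5).
Sofia in UTC: 08:00-13:15, 15:05-17:15.
Sven in UTC: 08:25-14:40 (add 6h to convert from UTC-6).
Ben ∩ Freya: 08:25-13:20, 16:20-18:50.
Ben ∩ Freya ∩ Sofia: 08:25-13:15, 16:20-17:15.
Ben ∩ Freya ∩ Sofia ∩ Sven: 08:25-13:15.
The first common window of at least 40 minutes is 08:25-13:15, so the earliest start is 08:25.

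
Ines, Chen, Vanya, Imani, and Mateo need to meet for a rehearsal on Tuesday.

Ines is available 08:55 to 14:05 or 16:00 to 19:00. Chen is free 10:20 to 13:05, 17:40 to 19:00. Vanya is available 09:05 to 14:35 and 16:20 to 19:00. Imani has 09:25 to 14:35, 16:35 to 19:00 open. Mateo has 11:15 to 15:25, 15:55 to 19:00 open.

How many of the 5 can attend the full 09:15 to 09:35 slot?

Ines and Vanya can make the full 09:15-09:35 slot — that's 2.

2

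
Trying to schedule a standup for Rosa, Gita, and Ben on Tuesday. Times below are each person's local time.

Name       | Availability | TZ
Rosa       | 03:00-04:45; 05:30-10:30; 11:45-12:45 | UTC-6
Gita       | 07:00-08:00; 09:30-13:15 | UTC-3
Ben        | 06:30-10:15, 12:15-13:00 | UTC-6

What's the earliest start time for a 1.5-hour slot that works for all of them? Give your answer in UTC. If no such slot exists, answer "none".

12:30

Rosa in UTC: 09:00-10:45, 11:30-16:30, 17:45-18:45 (add 6h to convert from UTC-6).
Gita in UTC: 10:00-11:00, 12:30-16:15 (add 3h to convert from UTC-3).
Ben in UTC: 12:30-16:15, 18:15-19:00 (add 6h to convert from UTC-6).
Rosa ∩ Gita: 10:00-10:45, 12:30-16:15.
Rosa ∩ Gita ∩ Ben: 12:30-16:15.
The first common window of at least 90 minutes is 12:30-16:15, so the earliest start is 12:30.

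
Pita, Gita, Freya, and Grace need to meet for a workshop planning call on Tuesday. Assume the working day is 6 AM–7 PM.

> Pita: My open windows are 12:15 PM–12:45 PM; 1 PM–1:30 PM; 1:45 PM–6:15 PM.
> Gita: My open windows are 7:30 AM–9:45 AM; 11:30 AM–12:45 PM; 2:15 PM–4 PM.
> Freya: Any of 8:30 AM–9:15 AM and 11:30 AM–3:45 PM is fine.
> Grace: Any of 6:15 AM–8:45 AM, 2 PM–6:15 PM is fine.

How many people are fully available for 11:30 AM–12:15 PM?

Gita and Freya can make the full 11:30-12:15 slot — that's 2.

2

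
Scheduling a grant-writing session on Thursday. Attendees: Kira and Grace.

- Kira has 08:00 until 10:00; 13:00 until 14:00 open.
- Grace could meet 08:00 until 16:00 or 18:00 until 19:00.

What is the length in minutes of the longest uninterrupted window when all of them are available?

Kira ∩ Grace: 08:00-10:00, 13:00-14:00.
So the common availability across everyone is 08:00-10:00, 13:00-14:00.
The longest is 08:00-10:00 at 120 minutes.

120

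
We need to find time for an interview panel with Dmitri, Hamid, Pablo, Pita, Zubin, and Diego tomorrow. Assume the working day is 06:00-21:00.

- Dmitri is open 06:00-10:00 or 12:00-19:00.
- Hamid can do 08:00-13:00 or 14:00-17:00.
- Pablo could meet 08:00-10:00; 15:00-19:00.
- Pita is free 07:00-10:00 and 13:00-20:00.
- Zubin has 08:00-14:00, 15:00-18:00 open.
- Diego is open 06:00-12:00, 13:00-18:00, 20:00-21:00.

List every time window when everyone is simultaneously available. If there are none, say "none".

Dmitri ∩ Hamid: 08:00-10:00, 12:00-13:00, 14:00-17:00.
Dmitri ∩ Hamid ∩ Pablo: 08:00-10:00, 15:00-17:00.
Dmitri ∩ Hamid ∩ Pablo ∩ Pita: 08:00-10:00, 15:00-17:00.
Dmitri ∩ Hamid ∩ Pablo ∩ Pita ∩ Zubin: 08:00-10:00, 15:00-17:00.
Dmitri ∩ Hamid ∩ Pablo ∩ Pita ∩ Zubin ∩ Diego: 08:00-10:00, 15:00-17:00.

08:00-10:00, 15:00-17:00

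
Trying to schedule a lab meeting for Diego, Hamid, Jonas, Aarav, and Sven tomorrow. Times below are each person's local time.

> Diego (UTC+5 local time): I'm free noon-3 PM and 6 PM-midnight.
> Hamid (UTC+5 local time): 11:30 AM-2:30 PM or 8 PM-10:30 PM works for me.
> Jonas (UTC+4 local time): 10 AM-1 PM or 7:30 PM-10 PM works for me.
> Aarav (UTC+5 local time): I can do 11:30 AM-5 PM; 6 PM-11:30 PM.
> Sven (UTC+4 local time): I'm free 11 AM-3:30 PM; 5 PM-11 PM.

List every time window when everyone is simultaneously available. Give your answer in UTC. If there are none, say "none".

07:00-09:00, 15:30-17:30

Diego in UTC: 07:00-10:00, 13:00-19:00 (subtract 5h to convert from UTC+5).
Hamid in UTC: 06:30-09:30, 15:00-17:30 (subtract 5h to convert from UTC+5).
Jonas in UTC: 06:00-09:00, 15:30-18:00 (subtract 4h to convert from UTC+4).
Aarav in UTC: 06:30-12:00, 13:00-18:30 (subtract 5h to convert from UTC+5).
Sven in UTC: 07:00-11:30, 13:00-19:00 (subtract 4h to convert from UTC+4).
Diego ∩ Hamid: 07:00-09:30, 15:00-17:30.
Diego ∩ Hamid ∩ Jonas: 07:00-09:00, 15:30-17:30.
Diego ∩ Hamid ∩ Jonas ∩ Aarav: 07:00-09:00, 15:30-17:30.
Diego ∩ Hamid ∩ Jonas ∩ Aarav ∩ Sven: 07:00-09:00, 15:30-17:30.
Those are the intersection windows.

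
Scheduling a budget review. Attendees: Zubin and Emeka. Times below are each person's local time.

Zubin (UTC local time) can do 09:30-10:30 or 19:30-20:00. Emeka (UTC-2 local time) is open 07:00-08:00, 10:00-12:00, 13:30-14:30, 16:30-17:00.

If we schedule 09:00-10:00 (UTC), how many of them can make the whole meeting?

Zubin in UTC: 09:30-10:30, 19:30-20:00.
Emeka in UTC: 09:00-10:00, 12:00-14:00, 15:30-16:30, 18:30-19:00 (add 2h to convert from UTC-2).
Emeka can make the full 09:00-10:00 slot — that's 1.

1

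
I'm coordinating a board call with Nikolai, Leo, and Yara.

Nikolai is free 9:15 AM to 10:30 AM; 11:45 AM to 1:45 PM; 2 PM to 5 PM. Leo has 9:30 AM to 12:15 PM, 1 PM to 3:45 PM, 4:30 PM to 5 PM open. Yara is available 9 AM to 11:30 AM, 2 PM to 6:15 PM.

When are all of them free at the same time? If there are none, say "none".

Nikolai ∩ Leo: 09:30-10:30, 11:45-12:15, 13:00-13:45, 14:00-15:45, 16:30-17:00.
Nikolai ∩ Leo ∩ Yara: 09:30-10:30, 14:00-15:45, 16:30-17:00.
Those are the intersection windows.

09:30-10:30, 14:00-15:45, 16:30-17:00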